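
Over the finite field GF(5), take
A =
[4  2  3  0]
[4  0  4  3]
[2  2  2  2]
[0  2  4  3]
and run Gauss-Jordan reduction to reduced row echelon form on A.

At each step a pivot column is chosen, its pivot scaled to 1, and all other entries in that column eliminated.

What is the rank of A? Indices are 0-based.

rank = 4

[1] R0 /= 4  ⇒  (1, 3, 2, 0)
     R1 -= 4·R0  ⇒  (0, 3, 1, 3)
     R2 -= 2·R0  ⇒  (0, 1, 3, 2)
[2] R1 /= 3  ⇒  (0, 1, 2, 1)
     R0 -= 3·R1  ⇒  (1, 0, 1, 2)
     R2 -= 1·R1  ⇒  (0, 0, 1, 1)
     R3 -= 2·R1  ⇒  (0, 0, 0, 1)
[3] R2 /= 1  ⇒  (0, 0, 1, 1)
     R0 -= 1·R2  ⇒  (1, 0, 0, 1)
     R1 -= 2·R2  ⇒  (0, 1, 0, 4)
[4] R3 /= 1  ⇒  (0, 0, 0, 1)
     R0 -= 1·R3  ⇒  (1, 0, 0, 0)
     R1 -= 4·R3  ⇒  (0, 1, 0, 0)
     R2 -= 1·R3  ⇒  (0, 0, 1, 0)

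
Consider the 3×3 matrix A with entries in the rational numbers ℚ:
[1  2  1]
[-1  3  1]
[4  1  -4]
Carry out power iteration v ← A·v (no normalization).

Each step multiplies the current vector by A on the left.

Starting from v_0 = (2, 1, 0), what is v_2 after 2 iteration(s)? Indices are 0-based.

v_2 = (15, 8, -19)

v_0 = (2, 1, 0).
v_1 = A·v_0 = (4, 1, 9).
v_2 = A·v_1 = (15, 8, -19).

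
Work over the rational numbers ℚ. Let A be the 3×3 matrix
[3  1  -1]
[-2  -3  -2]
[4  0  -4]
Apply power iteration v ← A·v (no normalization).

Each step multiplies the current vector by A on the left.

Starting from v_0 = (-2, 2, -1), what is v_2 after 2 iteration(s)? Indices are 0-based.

v_2 = (-5, 14, 4)

v_0 = (-2, 2, -1).
v_1 = A·v_0 = (-3, 0, -4).
v_2 = A·v_1 = (-5, 14, 4).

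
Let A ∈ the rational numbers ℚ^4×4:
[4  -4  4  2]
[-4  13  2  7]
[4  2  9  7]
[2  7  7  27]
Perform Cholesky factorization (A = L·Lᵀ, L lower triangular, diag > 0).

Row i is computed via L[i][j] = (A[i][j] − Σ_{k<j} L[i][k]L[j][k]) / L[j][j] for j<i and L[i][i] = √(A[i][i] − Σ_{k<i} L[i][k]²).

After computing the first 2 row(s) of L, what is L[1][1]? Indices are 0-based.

L[1][1] = 3

Step 1: L[0][0] = √(4) = 2.
  L[1][0] = (-4) / L[0][0] = -2.
Step 2: L[1][1] = √(9) = 3.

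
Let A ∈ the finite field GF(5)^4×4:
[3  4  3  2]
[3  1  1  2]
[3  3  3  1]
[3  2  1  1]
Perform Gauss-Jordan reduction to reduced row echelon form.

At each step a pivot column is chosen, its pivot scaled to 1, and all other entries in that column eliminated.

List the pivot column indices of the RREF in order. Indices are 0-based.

pivot columns: 0, 1, 2, 3

pivot(0,0)=3: scale R0 → (1, 3, 1, 4)
  clear (1,0): R1 −= (3)R0 → (0, 2, 3, 0)
  clear (2,0): R2 −= (3)R0 → (0, 4, 0, 4)
  clear (3,0): R3 −= (3)R0 → (0, 3, 3, 4)
pivot(1,1)=2: scale R1 → (0, 1, 4, 0)
  clear (0,1): R0 −= (3)R1 → (1, 0, 4, 4)
  clear (2,1): R2 −= (4)R1 → (0, 0, 4, 4)
  clear (3,1): R3 −= (3)R1 → (0, 0, 1, 4)
pivot(2,2)=4: scale R2 → (0, 0, 1, 1)
  clear (0,2): R0 −= (4)R2 → (1, 0, 0, 0)
  clear (1,2): R1 −= (4)R2 → (0, 1, 0, 1)
  clear (3,2): R3 −= (1)R2 → (0, 0, 0, 3)
pivot(3,3)=3: scale R3 → (0, 0, 0, 1)
  clear (1,3): R1 −= (1)R3 → (0, 1, 0, 0)
  clear (2,3): R2 −= (1)R3 → (0, 0, 1, 0)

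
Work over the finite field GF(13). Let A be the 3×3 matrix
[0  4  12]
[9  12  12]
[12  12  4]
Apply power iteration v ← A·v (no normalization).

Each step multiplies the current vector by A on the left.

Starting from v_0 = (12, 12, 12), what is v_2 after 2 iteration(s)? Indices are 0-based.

v_2 = (0, 8, 2)

v_0 = (12, 12, 12).
v_1 = A·v_0 = (10, 6, 11).
v_2 = A·v_1 = (0, 8, 2).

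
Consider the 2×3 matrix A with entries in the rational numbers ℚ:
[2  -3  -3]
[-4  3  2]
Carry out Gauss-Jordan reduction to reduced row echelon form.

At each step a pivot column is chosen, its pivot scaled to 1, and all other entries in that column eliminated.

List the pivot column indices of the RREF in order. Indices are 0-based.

pivot columns: 0, 1

step 1: normalize row 0 (÷2) = (1, -3/2, -3/2)
  row 1: subtract -4×row0 = (0, -3, -4)
step 2: normalize row 1 (÷-3) = (0, 1, 4/3)
  row 0: subtract -3/2×row1 = (1, 0, 1/2)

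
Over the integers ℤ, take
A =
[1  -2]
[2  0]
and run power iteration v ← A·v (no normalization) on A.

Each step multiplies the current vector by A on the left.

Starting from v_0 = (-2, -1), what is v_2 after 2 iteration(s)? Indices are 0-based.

v_0 = (-2, -1).
v_1 = A·v_0 = (0, -4).
v_2 = A·v_1 = (8, 0).

v_2 = (8, 0)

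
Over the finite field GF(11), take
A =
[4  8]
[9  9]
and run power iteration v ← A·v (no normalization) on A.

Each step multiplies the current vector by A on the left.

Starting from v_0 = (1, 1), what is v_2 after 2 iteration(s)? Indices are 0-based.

v_0 = (1, 1).
v_1 = A·v_0 = (1, 7).
v_2 = A·v_1 = (5, 6).

v_2 = (5, 6)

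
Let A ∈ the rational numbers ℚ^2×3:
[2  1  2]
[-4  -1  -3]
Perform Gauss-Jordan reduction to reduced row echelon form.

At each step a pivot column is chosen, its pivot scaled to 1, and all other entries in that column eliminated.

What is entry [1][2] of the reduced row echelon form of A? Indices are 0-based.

step 1: normalize row 0 (÷2) = (1, 1/2, 1)
  row 1: subtract -4×row0 = (0, 1, 1)
step 2: normalize row 1 (÷1) = (0, 1, 1)
  row 0: subtract 1/2×row1 = (1, 0, 1/2)

M[1][2] = 1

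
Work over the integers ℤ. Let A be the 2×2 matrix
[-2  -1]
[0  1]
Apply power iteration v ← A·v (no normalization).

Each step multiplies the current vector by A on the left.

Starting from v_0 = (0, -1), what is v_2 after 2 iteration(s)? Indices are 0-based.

v_0 = (0, -1).
v_1 = A·v_0 = (1, -1).
v_2 = A·v_1 = (-1, -1).

v_2 = (-1, -1)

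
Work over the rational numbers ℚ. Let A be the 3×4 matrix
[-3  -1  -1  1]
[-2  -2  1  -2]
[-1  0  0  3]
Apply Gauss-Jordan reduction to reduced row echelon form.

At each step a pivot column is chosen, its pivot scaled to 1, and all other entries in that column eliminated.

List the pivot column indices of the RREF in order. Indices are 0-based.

[1] R0 /= -3  ⇒  (1, 1/3, 1/3, -1/3)
     R1 -= -2·R0  ⇒  (0, -4/3, 5/3, -8/3)
     R2 -= -1·R0  ⇒  (0, 1/3, 1/3, 8/3)
[2] R1 /= -4/3  ⇒  (0, 1, -5/4, 2)
     R0 -= 1/3·R1  ⇒  (1, 0, 3/4, -1)
     R2 -= 1/3·R1  ⇒  (0, 0, 3/4, 2)
[3] R2 /= 3/4  ⇒  (0, 0, 1, 8/3)
     R0 -= 3/4·R2  ⇒  (1, 0, 0, -3)
     R1 -= -5/4·R2  ⇒  (0, 1, 0, 16/3)

pivot columns: 0, 1, 2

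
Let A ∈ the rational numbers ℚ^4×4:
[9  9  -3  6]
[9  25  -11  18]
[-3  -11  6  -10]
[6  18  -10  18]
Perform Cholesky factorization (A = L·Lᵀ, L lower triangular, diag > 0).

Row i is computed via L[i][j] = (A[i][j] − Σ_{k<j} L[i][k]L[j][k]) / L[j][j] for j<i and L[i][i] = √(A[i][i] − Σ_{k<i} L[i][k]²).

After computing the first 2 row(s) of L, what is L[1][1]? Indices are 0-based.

Step 1: L[0][0] = √(9) = 3.
  L[1][0] = (9) / L[0][0] = 3.
Step 2: L[1][1] = √(16) = 4.

L[1][1] = 4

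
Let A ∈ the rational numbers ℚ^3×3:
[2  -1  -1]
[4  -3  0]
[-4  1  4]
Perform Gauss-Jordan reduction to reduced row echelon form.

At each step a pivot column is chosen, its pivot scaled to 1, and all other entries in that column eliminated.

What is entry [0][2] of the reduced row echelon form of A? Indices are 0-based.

step 1: normalize row 0 (÷2) = (1, -1/2, -1/2)
  row 1: subtract 4×row0 = (0, -1, 2)
  row 2: subtract -4×row0 = (0, -1, 2)
step 2: normalize row 1 (÷-1) = (0, 1, -2)
  row 0: subtract -1/2×row1 = (1, 0, -3/2)
  row 2: subtract -1×row1 = (0, 0, 0)
skip col 2 (zero from row 2)

M[0][2] = -3/2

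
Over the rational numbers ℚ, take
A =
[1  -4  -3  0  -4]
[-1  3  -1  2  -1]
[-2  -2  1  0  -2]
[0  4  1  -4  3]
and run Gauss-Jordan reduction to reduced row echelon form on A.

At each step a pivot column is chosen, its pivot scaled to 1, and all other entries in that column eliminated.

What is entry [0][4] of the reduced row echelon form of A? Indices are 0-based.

M[0][4] = 9/8

step 1: normalize row 0 (÷1) = (1, -4, -3, 0, -4)
  row 1: subtract -1×row0 = (0, -1, -4, 2, -5)
  row 2: subtract -2×row0 = (0, -10, -5, 0, -10)
step 2: normalize row 1 (÷-1) = (0, 1, 4, -2, 5)
  row 0: subtract -4×row1 = (1, 0, 13, -8, 16)
  row 2: subtract -10×row1 = (0, 0, 35, -20, 40)
  row 3: subtract 4×row1 = (0, 0, -15, 4, -17)
step 3: normalize row 2 (÷35) = (0, 0, 1, -4/7, 8/7)
  row 0: subtract 13×row2 = (1, 0, 0, -4/7, 8/7)
  row 1: subtract 4×row2 = (0, 1, 0, 2/7, 3/7)
  row 3: subtract -15×row2 = (0, 0, 0, -32/7, 1/7)
step 4: normalize row 3 (÷-32/7) = (0, 0, 0, 1, -1/32)
  row 0: subtract -4/7×row3 = (1, 0, 0, 0, 9/8)
  row 1: subtract 2/7×row3 = (0, 1, 0, 0, 7/16)
  row 2: subtract -4/7×row3 = (0, 0, 1, 0, 9/8)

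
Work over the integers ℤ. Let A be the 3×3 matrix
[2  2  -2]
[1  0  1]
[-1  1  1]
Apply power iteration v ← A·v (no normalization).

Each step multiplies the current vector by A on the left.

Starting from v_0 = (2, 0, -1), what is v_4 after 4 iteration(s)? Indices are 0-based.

v_4 = (198, 37, -75)

v_0 = (2, 0, -1).
v_1 = A·v_0 = (6, 1, -3).
v_2 = A·v_1 = (20, 3, -8).
v_3 = A·v_2 = (62, 12, -25).
v_4 = A·v_3 = (198, 37, -75).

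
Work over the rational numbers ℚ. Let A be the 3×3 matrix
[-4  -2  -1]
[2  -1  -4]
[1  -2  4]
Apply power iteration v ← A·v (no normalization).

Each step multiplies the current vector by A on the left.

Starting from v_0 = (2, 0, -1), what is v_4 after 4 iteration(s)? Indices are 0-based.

v_0 = (2, 0, -1).
v_1 = A·v_0 = (-7, 8, -2).
v_2 = A·v_1 = (14, -14, -31).
v_3 = A·v_2 = (3, 166, -82).
v_4 = A·v_3 = (-262, 168, -657).

v_4 = (-262, 168, -657)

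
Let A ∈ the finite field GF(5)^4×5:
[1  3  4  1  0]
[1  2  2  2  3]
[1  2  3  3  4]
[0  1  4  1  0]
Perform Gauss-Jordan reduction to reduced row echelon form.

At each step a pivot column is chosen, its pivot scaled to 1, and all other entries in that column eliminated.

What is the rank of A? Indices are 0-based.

pivot(0,0)=1: scale R0 → (1, 3, 4, 1, 0)
  clear (1,0): R1 −= (1)R0 → (0, 4, 3, 1, 3)
  clear (2,0): R2 −= (1)R0 → (0, 4, 4, 2, 4)
pivot(1,1)=4: scale R1 → (0, 1, 2, 4, 2)
  clear (0,1): R0 −= (3)R1 → (1, 0, 3, 4, 4)
  clear (2,1): R2 −= (4)R1 → (0, 0, 1, 1, 1)
  clear (3,1): R3 −= (1)R1 → (0, 0, 2, 2, 3)
pivot(2,2)=1: scale R2 → (0, 0, 1, 1, 1)
  clear (0,2): R0 −= (3)R2 → (1, 0, 0, 1, 1)
  clear (1,2): R1 −= (2)R2 → (0, 1, 0, 2, 0)
  clear (3,2): R3 −= (2)R2 → (0, 0, 0, 0, 1)
col 3: no nonzero at/below row 3; advance.
pivot(3,4)=1: scale R3 → (0, 0, 0, 0, 1)
  clear (0,4): R0 −= (1)R3 → (1, 0, 0, 1, 0)
  clear (2,4): R2 −= (1)R3 → (0, 0, 1, 1, 0)

rank = 4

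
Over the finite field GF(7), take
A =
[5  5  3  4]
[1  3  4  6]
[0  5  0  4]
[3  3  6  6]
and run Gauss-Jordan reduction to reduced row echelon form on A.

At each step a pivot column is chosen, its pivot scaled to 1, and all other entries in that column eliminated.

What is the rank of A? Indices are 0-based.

pivot(0,0)=5: scale R0 → (1, 1, 2, 5)
  clear (1,0): R1 −= (1)R0 → (0, 2, 2, 1)
  clear (3,0): R3 −= (3)R0 → (0, 0, 0, 5)
pivot(1,1)=2: scale R1 → (0, 1, 1, 4)
  clear (0,1): R0 −= (1)R1 → (1, 0, 1, 1)
  clear (2,1): R2 −= (5)R1 → (0, 0, 2, 5)
pivot(2,2)=2: scale R2 → (0, 0, 1, 6)
  clear (0,2): R0 −= (1)R2 → (1, 0, 0, 2)
  clear (1,2): R1 −= (1)R2 → (0, 1, 0, 5)
pivot(3,3)=5: scale R3 → (0, 0, 0, 1)
  clear (0,3): R0 −= (2)R3 → (1, 0, 0, 0)
  clear (1,3): R1 −= (5)R3 → (0, 1, 0, 0)
  clear (2,3): R2 −= (6)R3 → (0, 0, 1, 0)

rank = 4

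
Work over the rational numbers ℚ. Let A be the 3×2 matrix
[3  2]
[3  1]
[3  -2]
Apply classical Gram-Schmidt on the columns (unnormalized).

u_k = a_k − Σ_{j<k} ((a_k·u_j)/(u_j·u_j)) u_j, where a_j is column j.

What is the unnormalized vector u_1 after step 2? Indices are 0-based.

Step 1: u_0 = a_0 = (3, 3, 3).
Step 2: u_1 = a_1 − (1/9)·u_0 = (5/3, 2/3, -7/3).

u_1 = (5/3, 2/3, -7/3)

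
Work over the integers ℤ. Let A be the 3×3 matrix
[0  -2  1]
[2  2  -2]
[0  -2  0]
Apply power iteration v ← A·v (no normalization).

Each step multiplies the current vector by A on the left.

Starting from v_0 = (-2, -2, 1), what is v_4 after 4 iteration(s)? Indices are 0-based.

v_0 = (-2, -2, 1).
v_1 = A·v_0 = (5, -10, 4).
v_2 = A·v_1 = (24, -18, 20).
v_3 = A·v_2 = (56, -28, 36).
v_4 = A·v_3 = (92, -16, 56).

v_4 = (92, -16, 56)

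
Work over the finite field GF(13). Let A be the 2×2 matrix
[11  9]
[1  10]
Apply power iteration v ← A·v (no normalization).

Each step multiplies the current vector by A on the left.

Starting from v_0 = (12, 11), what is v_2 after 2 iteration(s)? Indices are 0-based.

v_0 = (12, 11).
v_1 = A·v_0 = (10, 5).
v_2 = A·v_1 = (12, 8).

v_2 = (12, 8)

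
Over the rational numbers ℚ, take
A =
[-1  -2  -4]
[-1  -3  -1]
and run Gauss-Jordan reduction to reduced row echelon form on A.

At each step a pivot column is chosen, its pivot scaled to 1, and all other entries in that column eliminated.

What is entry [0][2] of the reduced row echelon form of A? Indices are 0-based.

M[0][2] = 10

pivot(0,0)=-1: scale R0 → (1, 2, 4)
  clear (1,0): R1 −= (-1)R0 → (0, -1, 3)
pivot(1,1)=-1: scale R1 → (0, 1, -3)
  clear (0,1): R0 −= (2)R1 → (1, 0, 10)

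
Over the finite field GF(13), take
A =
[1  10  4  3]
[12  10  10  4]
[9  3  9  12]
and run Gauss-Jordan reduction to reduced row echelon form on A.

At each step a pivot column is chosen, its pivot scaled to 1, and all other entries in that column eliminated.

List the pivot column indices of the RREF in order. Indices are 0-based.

pivot columns: 0, 1, 2

[1] R0 /= 1  ⇒  (1, 10, 4, 3)
     R1 -= 12·R0  ⇒  (0, 7, 1, 7)
     R2 -= 9·R0  ⇒  (0, 4, 12, 11)
[2] R1 /= 7  ⇒  (0, 1, 2, 1)
     R0 -= 10·R1  ⇒  (1, 0, 10, 6)
     R2 -= 4·R1  ⇒  (0, 0, 4, 7)
[3] R2 /= 4  ⇒  (0, 0, 1, 5)
     R0 -= 10·R2  ⇒  (1, 0, 0, 8)
     R1 -= 2·R2  ⇒  (0, 1, 0, 4)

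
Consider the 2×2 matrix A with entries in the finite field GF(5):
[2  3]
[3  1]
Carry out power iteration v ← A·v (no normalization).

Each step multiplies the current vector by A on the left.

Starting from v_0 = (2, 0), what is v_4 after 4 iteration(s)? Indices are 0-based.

v_4 = (0, 4)

v_0 = (2, 0).
v_1 = A·v_0 = (4, 1).
v_2 = A·v_1 = (1, 3).
v_3 = A·v_2 = (1, 1).
v_4 = A·v_3 = (0, 4).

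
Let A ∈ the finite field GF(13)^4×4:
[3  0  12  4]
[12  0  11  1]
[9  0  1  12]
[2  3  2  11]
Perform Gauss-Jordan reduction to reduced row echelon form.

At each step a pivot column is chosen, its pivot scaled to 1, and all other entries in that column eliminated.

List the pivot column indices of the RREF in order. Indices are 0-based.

step 1: normalize row 0 (÷3) = (1, 0, 4, 10)
  row 1: subtract 12×row0 = (0, 0, 2, 11)
  row 2: subtract 9×row0 = (0, 0, 4, 0)
  row 3: subtract 2×row0 = (0, 3, 7, 4)
step 2: exchange rows 1,3
step 2: normalize row 1 (÷3) = (0, 1, 11, 10)
step 3: normalize row 2 (÷4) = (0, 0, 1, 0)
  row 0: subtract 4×row2 = (1, 0, 0, 10)
  row 1: subtract 11×row2 = (0, 1, 0, 10)
  row 3: subtract 2×row2 = (0, 0, 0, 11)
step 4: normalize row 3 (÷11) = (0, 0, 0, 1)
  row 0: subtract 10×row3 = (1, 0, 0, 0)
  row 1: subtract 10×row3 = (0, 1, 0, 0)

pivot columns: 0, 1, 2, 3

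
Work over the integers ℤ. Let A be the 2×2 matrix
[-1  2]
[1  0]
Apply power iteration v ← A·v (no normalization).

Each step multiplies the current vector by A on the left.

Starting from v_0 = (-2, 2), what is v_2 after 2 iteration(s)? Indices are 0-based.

v_2 = (-10, 6)

v_0 = (-2, 2).
v_1 = A·v_0 = (6, -2).
v_2 = A·v_1 = (-10, 6).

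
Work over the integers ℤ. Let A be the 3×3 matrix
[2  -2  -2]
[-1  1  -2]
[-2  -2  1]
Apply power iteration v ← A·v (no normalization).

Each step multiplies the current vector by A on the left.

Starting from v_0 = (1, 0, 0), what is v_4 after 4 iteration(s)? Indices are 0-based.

v_0 = (1, 0, 0).
v_1 = A·v_0 = (2, -1, -2).
v_2 = A·v_1 = (10, 1, -4).
v_3 = A·v_2 = (26, -1, -26).
v_4 = A·v_3 = (106, 25, -76).

v_4 = (106, 25, -76)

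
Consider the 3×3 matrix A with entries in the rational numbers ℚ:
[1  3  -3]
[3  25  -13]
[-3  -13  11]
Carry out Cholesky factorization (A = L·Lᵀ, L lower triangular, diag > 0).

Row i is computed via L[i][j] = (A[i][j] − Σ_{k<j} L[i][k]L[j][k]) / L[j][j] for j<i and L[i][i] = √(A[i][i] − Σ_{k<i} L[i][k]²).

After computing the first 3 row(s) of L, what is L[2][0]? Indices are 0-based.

Step 1: L[0][0] = √(1) = 1.
  L[1][0] = (3) / L[0][0] = 3.
Step 2: L[1][1] = √(16) = 4.
  L[2][0] = (-3) / L[0][0] = -3.
  L[2][1] = (-4) / L[1][1] = -1.
Step 3: L[2][2] = √(1) = 1.

L[2][0] = -3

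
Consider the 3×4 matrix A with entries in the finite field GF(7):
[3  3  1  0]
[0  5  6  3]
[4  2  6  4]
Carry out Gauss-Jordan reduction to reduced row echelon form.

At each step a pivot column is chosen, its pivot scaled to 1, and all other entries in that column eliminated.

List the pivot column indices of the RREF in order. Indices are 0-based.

pivot columns: 0, 1, 2

step 1: normalize row 0 (÷3) = (1, 1, 5, 0)
  row 2: subtract 4×row0 = (0, 5, 0, 4)
step 2: normalize row 1 (÷5) = (0, 1, 4, 2)
  row 0: subtract 1×row1 = (1, 0, 1, 5)
  row 2: subtract 5×row1 = (0, 0, 1, 1)
step 3: normalize row 2 (÷1) = (0, 0, 1, 1)
  row 0: subtract 1×row2 = (1, 0, 0, 4)
  row 1: subtract 4×row2 = (0, 1, 0, 5)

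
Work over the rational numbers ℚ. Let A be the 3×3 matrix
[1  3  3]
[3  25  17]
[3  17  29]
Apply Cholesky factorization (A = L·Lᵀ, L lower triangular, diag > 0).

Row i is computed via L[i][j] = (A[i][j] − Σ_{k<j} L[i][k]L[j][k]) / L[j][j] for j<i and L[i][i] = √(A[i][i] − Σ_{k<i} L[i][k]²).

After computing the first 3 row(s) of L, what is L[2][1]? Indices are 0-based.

L[2][1] = 2

Step 1: L[0][0] = √(1) = 1.
  L[1][0] = (3) / L[0][0] = 3.
Step 2: L[1][1] = √(16) = 4.
  L[2][0] = (3) / L[0][0] = 3.
  L[2][1] = (8) / L[1][1] = 2.
Step 3: L[2][2] = √(16) = 4.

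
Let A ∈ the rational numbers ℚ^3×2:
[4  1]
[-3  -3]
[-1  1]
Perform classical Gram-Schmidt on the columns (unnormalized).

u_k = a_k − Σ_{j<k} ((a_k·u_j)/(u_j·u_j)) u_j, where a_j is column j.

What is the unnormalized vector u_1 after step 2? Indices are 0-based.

u_1 = (-11/13, -21/13, 19/13)

Step 1: u_0 = a_0 = (4, -3, -1).
Step 2: u_1 = a_1 − (6/13)·u_0 = (-11/13, -21/13, 19/13).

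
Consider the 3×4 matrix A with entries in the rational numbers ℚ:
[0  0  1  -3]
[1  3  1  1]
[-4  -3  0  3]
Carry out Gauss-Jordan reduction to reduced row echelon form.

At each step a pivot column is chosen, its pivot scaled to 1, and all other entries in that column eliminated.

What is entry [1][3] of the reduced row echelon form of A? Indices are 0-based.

M[1][3] = 19/9

pivot(0,0): swap R0↔R1
pivot(0,0)=1: scale R0 → (1, 3, 1, 1)
  clear (2,0): R2 −= (-4)R0 → (0, 9, 4, 7)
pivot(1,1): swap R1↔R2
pivot(1,1)=9: scale R1 → (0, 1, 4/9, 7/9)
  clear (0,1): R0 −= (3)R1 → (1, 0, -1/3, -4/3)
pivot(2,2)=1: scale R2 → (0, 0, 1, -3)
  clear (0,2): R0 −= (-1/3)R2 → (1, 0, 0, -7/3)
  clear (1,2): R1 −= (4/9)R2 → (0, 1, 0, 19/9)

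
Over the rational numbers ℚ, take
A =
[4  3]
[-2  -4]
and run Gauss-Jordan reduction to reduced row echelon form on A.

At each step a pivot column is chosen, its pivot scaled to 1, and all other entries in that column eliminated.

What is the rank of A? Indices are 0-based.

rank = 2

step 1: normalize row 0 (÷4) = (1, 3/4)
  row 1: subtract -2×row0 = (0, -5/2)
step 2: normalize row 1 (÷-5/2) = (0, 1)
  row 0: subtract 3/4×row1 = (1, 0)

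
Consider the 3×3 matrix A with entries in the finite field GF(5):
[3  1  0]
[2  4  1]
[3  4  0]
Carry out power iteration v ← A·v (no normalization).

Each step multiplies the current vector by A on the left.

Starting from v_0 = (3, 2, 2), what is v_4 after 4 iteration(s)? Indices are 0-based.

v_0 = (3, 2, 2).
v_1 = A·v_0 = (1, 1, 2).
v_2 = A·v_1 = (4, 3, 2).
v_3 = A·v_2 = (0, 2, 4).
v_4 = A·v_3 = (2, 2, 3).

v_4 = (2, 2, 3)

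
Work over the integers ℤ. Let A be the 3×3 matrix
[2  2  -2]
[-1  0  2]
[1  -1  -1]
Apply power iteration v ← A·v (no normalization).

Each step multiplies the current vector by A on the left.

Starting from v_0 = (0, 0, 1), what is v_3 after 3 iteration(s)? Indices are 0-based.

v_0 = (0, 0, 1).
v_1 = A·v_0 = (-2, 2, -1).
v_2 = A·v_1 = (2, 0, -3).
v_3 = A·v_2 = (10, -8, 5).

v_3 = (10, -8, 5)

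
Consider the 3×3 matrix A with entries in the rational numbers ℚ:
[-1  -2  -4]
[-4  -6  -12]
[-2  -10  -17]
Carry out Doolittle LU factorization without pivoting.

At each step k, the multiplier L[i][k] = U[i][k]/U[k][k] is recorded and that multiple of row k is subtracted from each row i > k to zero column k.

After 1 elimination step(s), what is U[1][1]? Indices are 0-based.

U[1][1] = 2

Step 1: pivot at (0,0) is -1.
  row1 ← row1 − (4)·row0  ⇒  L[1][0]=4, U row1=(0, 2, 4)
  row2 ← row2 − (2)·row0  ⇒  L[2][0]=2, U row2=(0, -6, -9)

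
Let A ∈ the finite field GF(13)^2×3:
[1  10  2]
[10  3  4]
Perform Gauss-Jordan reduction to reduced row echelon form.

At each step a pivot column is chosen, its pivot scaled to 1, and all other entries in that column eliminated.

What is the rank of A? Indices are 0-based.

step 1: normalize row 0 (÷1) = (1, 10, 2)
  row 1: subtract 10×row0 = (0, 7, 10)
step 2: normalize row 1 (÷7) = (0, 1, 7)
  row 0: subtract 10×row1 = (1, 0, 10)

rank = 2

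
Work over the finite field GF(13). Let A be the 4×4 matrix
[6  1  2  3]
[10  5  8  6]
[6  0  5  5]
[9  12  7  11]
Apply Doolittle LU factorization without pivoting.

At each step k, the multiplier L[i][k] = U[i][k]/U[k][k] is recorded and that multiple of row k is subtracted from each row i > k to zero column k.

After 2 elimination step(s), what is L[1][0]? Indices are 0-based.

L[1][0] = 6

Step 1: pivot at (0,0) is 6.
  row1 ← row1 − (6)·row0  ⇒  L[1][0]=6, U row1=(0, 12, 9, 1)
  row2 ← row2 − (1)·row0  ⇒  L[2][0]=1, U row2=(0, 12, 3, 2)
  row3 ← row3 − (8)·row0  ⇒  L[3][0]=8, U row3=(0, 4, 4, 0)
Step 2: pivot at (1,1) is 12.
  row2 ← row2 − (1)·row1  ⇒  L[2][1]=1, U row2=(0, 0, 7, 1)
  row3 ← row3 − (9)·row1  ⇒  L[3][1]=9, U row3=(0, 0, 1, 4)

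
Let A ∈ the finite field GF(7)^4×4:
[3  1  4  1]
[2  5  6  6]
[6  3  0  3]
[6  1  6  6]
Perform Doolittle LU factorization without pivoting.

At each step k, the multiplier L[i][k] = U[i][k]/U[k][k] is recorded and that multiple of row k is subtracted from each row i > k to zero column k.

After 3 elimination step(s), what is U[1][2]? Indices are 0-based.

k=0: U[0][0]=3
  eliminate (1,0): mult=3, new row 1: (0, 2, 1, 3); set L[1][0]=3
  eliminate (2,0): mult=2, new row 2: (0, 1, 6, 1); set L[2][0]=2
  eliminate (3,0): mult=2, new row 3: (0, 6, 5, 4); set L[3][0]=2
k=1: U[1][1]=2
  eliminate (2,1): mult=4, new row 2: (0, 0, 2, 3); set L[2][1]=4
  eliminate (3,1): mult=3, new row 3: (0, 0, 2, 2); set L[3][1]=3
k=2: U[2][2]=2
  eliminate (3,2): mult=1, new row 3: (0, 0, 0, 6); set L[3][2]=1

U[1][2] = 1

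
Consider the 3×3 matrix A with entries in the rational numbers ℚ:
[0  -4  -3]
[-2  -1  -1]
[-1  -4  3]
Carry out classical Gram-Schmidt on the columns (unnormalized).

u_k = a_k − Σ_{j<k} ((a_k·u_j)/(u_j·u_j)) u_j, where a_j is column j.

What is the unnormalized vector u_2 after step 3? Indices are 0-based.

u_2 = (-343/129, -196/129, 392/129)

Step 1: u_0 = a_0 = (0, -2, -1).
Step 2: u_1 = a_1 − (6/5)·u_0 = (-4, 7/5, -14/5).
Step 3: u_2 = a_2 − (-1/5)·u_0 − (11/129)·u_1 = (-343/129, -196/129, 392/129).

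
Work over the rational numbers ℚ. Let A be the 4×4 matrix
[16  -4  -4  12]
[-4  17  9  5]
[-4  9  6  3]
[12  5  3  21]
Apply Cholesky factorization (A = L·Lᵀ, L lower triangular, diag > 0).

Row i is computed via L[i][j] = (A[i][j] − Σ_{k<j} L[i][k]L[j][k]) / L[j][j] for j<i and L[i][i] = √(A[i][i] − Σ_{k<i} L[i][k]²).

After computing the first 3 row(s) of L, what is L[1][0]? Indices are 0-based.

Step 1: L[0][0] = √(16) = 4.
  L[1][0] = (-4) / L[0][0] = -1.
Step 2: L[1][1] = √(16) = 4.
  L[2][0] = (-4) / L[0][0] = -1.
  L[2][1] = (8) / L[1][1] = 2.
Step 3: L[2][2] = √(1) = 1.

L[1][0] = -1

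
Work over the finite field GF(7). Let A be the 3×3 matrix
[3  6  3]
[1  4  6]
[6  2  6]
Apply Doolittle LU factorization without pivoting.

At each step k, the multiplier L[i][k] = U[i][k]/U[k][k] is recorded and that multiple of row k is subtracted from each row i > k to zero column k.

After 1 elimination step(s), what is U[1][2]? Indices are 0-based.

U[1][2] = 5

k=0: U[0][0]=3
  eliminate (1,0): mult=5, new row 1: (0, 2, 5); set L[1][0]=5
  eliminate (2,0): mult=2, new row 2: (0, 4, 0); set L[2][0]=2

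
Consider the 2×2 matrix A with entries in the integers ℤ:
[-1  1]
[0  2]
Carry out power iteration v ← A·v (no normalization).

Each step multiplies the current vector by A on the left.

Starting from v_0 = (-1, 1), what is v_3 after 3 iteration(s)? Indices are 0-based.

v_3 = (4, 8)

v_0 = (-1, 1).
v_1 = A·v_0 = (2, 2).
v_2 = A·v_1 = (0, 4).
v_3 = A·v_2 = (4, 8).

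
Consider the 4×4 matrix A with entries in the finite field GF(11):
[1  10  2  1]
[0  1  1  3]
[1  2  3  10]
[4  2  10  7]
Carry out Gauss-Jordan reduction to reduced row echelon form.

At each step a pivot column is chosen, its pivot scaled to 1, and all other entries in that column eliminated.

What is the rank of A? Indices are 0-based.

rank = 4

step 1: normalize row 0 (÷1) = (1, 10, 2, 1)
  row 2: subtract 1×row0 = (0, 3, 1, 9)
  row 3: subtract 4×row0 = (0, 6, 2, 3)
step 2: normalize row 1 (÷1) = (0, 1, 1, 3)
  row 0: subtract 10×row1 = (1, 0, 3, 4)
  row 2: subtract 3×row1 = (0, 0, 9, 0)
  row 3: subtract 6×row1 = (0, 0, 7, 7)
step 3: normalize row 2 (÷9) = (0, 0, 1, 0)
  row 0: subtract 3×row2 = (1, 0, 0, 4)
  row 1: subtract 1×row2 = (0, 1, 0, 3)
  row 3: subtract 7×row2 = (0, 0, 0, 7)
step 4: normalize row 3 (÷7) = (0, 0, 0, 1)
  row 0: subtract 4×row3 = (1, 0, 0, 0)
  row 1: subtract 3×row3 = (0, 1, 0, 0)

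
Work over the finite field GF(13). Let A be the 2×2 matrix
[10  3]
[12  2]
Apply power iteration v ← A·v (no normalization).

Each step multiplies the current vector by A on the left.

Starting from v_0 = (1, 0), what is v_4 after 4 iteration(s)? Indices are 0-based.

v_0 = (1, 0).
v_1 = A·v_0 = (10, 12).
v_2 = A·v_1 = (6, 1).
v_3 = A·v_2 = (11, 9).
v_4 = A·v_3 = (7, 7).

v_4 = (7, 7)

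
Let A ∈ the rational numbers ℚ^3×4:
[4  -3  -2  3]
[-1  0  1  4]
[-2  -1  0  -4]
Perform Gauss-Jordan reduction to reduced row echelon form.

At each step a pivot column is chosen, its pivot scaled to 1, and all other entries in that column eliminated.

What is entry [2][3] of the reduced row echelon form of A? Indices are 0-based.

M[2][3] = 55/8

pivot(0,0)=4: scale R0 → (1, -3/4, -1/2, 3/4)
  clear (1,0): R1 −= (-1)R0 → (0, -3/4, 1/2, 19/4)
  clear (2,0): R2 −= (-2)R0 → (0, -5/2, -1, -5/2)
pivot(1,1)=-3/4: scale R1 → (0, 1, -2/3, -19/3)
  clear (0,1): R0 −= (-3/4)R1 → (1, 0, -1, -4)
  clear (2,1): R2 −= (-5/2)R1 → (0, 0, -8/3, -55/3)
pivot(2,2)=-8/3: scale R2 → (0, 0, 1, 55/8)
  clear (0,2): R0 −= (-1)R2 → (1, 0, 0, 23/8)
  clear (1,2): R1 −= (-2/3)R2 → (0, 1, 0, -7/4)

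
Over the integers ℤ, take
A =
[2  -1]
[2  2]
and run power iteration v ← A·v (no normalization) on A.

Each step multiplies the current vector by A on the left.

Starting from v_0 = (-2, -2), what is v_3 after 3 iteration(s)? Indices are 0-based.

v_0 = (-2, -2).
v_1 = A·v_0 = (-2, -8).
v_2 = A·v_1 = (4, -20).
v_3 = A·v_2 = (28, -32).

v_3 = (28, -32)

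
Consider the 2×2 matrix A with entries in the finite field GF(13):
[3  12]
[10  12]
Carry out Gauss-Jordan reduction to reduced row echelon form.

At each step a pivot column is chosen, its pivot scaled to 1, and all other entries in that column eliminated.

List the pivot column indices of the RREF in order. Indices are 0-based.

pivot columns: 0, 1

step 1: normalize row 0 (÷3) = (1, 4)
  row 1: subtract 10×row0 = (0, 11)
step 2: normalize row 1 (÷11) = (0, 1)
  row 0: subtract 4×row1 = (1, 0)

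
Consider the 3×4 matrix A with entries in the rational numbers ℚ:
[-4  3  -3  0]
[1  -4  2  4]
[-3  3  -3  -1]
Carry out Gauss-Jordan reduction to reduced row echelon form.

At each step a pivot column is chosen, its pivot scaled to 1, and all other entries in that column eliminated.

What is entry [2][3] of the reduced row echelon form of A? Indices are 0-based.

step 1: normalize row 0 (÷-4) = (1, -3/4, 3/4, 0)
  row 1: subtract 1×row0 = (0, -13/4, 5/4, 4)
  row 2: subtract -3×row0 = (0, 3/4, -3/4, -1)
step 2: normalize row 1 (÷-13/4) = (0, 1, -5/13, -16/13)
  row 0: subtract -3/4×row1 = (1, 0, 6/13, -12/13)
  row 2: subtract 3/4×row1 = (0, 0, -6/13, -1/13)
step 3: normalize row 2 (÷-6/13) = (0, 0, 1, 1/6)
  row 0: subtract 6/13×row2 = (1, 0, 0, -1)
  row 1: subtract -5/13×row2 = (0, 1, 0, -7/6)

M[2][3] = 1/6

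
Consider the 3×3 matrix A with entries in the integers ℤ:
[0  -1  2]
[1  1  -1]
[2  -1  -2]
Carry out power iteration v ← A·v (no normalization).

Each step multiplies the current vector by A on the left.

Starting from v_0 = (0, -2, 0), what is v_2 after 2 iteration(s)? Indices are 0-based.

v_2 = (6, -2, 2)

v_0 = (0, -2, 0).
v_1 = A·v_0 = (2, -2, 2).
v_2 = A·v_1 = (6, -2, 2).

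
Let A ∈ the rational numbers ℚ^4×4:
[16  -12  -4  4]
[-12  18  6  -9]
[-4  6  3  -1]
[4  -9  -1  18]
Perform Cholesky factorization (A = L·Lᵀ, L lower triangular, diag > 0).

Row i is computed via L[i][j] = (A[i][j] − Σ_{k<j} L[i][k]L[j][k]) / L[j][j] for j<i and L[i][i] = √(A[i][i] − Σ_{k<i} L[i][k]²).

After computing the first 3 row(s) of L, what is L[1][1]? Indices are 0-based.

L[1][1] = 3

Step 1: L[0][0] = √(16) = 4.
  L[1][0] = (-12) / L[0][0] = -3.
Step 2: L[1][1] = √(9) = 3.
  L[2][0] = (-4) / L[0][0] = -1.
  L[2][1] = (3) / L[1][1] = 1.
Step 3: L[2][2] = √(1) = 1.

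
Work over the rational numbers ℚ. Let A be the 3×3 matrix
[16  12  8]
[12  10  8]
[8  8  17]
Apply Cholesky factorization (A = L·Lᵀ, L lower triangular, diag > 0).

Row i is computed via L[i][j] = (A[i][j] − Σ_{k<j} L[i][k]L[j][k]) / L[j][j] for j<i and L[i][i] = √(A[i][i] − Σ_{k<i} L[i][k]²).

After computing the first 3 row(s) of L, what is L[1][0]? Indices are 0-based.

L[1][0] = 3

Step 1: L[0][0] = √(16) = 4.
  L[1][0] = (12) / L[0][0] = 3.
Step 2: L[1][1] = √(1) = 1.
  L[2][0] = (8) / L[0][0] = 2.
  L[2][1] = (2) / L[1][1] = 2.
Step 3: L[2][2] = √(9) = 3.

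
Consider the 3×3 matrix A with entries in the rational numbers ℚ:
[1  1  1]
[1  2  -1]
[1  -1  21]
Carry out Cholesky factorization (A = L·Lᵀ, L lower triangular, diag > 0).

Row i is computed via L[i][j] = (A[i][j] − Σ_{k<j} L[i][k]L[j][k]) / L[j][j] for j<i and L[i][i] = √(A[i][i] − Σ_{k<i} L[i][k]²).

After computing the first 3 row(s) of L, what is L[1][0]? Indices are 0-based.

Step 1: L[0][0] = √(1) = 1.
  L[1][0] = (1) / L[0][0] = 1.
Step 2: L[1][1] = √(1) = 1.
  L[2][0] = (1) / L[0][0] = 1.
  L[2][1] = (-2) / L[1][1] = -2.
Step 3: L[2][2] = √(16) = 4.

L[1][0] = 1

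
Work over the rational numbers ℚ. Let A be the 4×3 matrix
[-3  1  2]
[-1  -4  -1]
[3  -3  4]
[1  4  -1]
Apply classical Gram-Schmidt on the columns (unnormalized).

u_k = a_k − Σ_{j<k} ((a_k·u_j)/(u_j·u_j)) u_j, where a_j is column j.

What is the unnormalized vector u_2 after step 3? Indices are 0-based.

Step 1: u_0 = a_0 = (-3, -1, 3, 1).
Step 2: u_1 = a_1 − (-1/5)·u_0 = (2/5, -21/5, -12/5, 21/5).
Step 3: u_2 = a_2 − (3/10)·u_0 − (-22/103)·u_1 = (615/206, -329/206, 533/206, -83/206).

u_2 = (615/206, -329/206, 533/206, -83/206)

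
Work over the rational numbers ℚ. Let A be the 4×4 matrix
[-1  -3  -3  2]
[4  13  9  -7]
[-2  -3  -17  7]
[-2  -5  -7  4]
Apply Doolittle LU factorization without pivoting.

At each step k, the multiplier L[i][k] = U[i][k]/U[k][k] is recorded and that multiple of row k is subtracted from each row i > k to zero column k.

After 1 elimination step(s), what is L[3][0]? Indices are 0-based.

k=0: U[0][0]=-1
  eliminate (1,0): mult=-4, new row 1: (0, 1, -3, 1); set L[1][0]=-4
  eliminate (2,0): mult=2, new row 2: (0, 3, -11, 3); set L[2][0]=2
  eliminate (3,0): mult=2, new row 3: (0, 1, -1, 0); set L[3][0]=2

L[3][0] = 2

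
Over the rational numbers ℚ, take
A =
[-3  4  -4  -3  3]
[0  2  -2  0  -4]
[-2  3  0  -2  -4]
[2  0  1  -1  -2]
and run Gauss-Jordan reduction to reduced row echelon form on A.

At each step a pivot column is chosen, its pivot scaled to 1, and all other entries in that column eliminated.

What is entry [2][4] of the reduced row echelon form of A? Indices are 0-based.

pivot(0,0)=-3: scale R0 → (1, -4/3, 4/3, 1, -1)
  clear (2,0): R2 −= (-2)R0 → (0, 1/3, 8/3, 0, -6)
  clear (3,0): R3 −= (2)R0 → (0, 8/3, -5/3, -3, 0)
pivot(1,1)=2: scale R1 → (0, 1, -1, 0, -2)
  clear (0,1): R0 −= (-4/3)R1 → (1, 0, 0, 1, -11/3)
  clear (2,1): R2 −= (1/3)R1 → (0, 0, 3, 0, -16/3)
  clear (3,1): R3 −= (8/3)R1 → (0, 0, 1, -3, 16/3)
pivot(2,2)=3: scale R2 → (0, 0, 1, 0, -16/9)
  clear (1,2): R1 −= (-1)R2 → (0, 1, 0, 0, -34/9)
  clear (3,2): R3 −= (1)R2 → (0, 0, 0, -3, 64/9)
pivot(3,3)=-3: scale R3 → (0, 0, 0, 1, -64/27)
  clear (0,3): R0 −= (1)R3 → (1, 0, 0, 0, -35/27)

M[2][4] = -16/9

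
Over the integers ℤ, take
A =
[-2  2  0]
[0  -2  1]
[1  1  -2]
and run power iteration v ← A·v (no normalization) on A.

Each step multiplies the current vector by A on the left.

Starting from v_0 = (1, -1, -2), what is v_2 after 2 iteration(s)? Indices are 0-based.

v_0 = (1, -1, -2).
v_1 = A·v_0 = (-4, 0, 4).
v_2 = A·v_1 = (8, 4, -12).

v_2 = (8, 4, -12)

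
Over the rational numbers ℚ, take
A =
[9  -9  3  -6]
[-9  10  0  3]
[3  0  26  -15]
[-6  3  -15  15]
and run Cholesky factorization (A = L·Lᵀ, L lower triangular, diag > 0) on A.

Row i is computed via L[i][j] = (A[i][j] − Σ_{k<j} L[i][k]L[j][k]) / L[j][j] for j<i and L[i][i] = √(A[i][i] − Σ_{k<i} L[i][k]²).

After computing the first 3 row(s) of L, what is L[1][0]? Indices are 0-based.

L[1][0] = -3

Step 1: L[0][0] = √(9) = 3.
  L[1][0] = (-9) / L[0][0] = -3.
Step 2: L[1][1] = √(1) = 1.
  L[2][0] = (3) / L[0][0] = 1.
  L[2][1] = (3) / L[1][1] = 3.
Step 3: L[2][2] = √(16) = 4.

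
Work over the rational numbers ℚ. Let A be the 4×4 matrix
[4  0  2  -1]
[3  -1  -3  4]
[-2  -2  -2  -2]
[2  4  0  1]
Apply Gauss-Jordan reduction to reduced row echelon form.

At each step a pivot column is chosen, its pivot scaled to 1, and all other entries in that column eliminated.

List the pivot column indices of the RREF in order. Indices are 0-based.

pivot columns: 0, 1, 2, 3

[1] R0 /= 4  ⇒  (1, 0, 1/2, -1/4)
     R1 -= 3·R0  ⇒  (0, -1, -9/2, 19/4)
     R2 -= -2·R0  ⇒  (0, -2, -1, -5/2)
     R3 -= 2·R0  ⇒  (0, 4, -1, 3/2)
[2] R1 /= -1  ⇒  (0, 1, 9/2, -19/4)
     R2 -= -2·R1  ⇒  (0, 0, 8, -12)
     R3 -= 4·R1  ⇒  (0, 0, -19, 41/2)
[3] R2 /= 8  ⇒  (0, 0, 1, -3/2)
     R0 -= 1/2·R2  ⇒  (1, 0, 0, 1/2)
     R1 -= 9/2·R2  ⇒  (0, 1, 0, 2)
     R3 -= -19·R2  ⇒  (0, 0, 0, -8)
[4] R3 /= -8  ⇒  (0, 0, 0, 1)
     R0 -= 1/2·R3  ⇒  (1, 0, 0, 0)
     R1 -= 2·R3  ⇒  (0, 1, 0, 0)
     R2 -= -3/2·R3  ⇒  (0, 0, 1, 0)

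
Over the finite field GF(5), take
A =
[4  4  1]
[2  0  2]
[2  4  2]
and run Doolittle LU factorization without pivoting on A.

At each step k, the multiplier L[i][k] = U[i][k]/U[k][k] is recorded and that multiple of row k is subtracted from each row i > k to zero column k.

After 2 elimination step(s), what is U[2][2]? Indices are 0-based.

Step 1: pivot at (0,0) is 4.
  row1 ← row1 − (3)·row0  ⇒  L[1][0]=3, U row1=(0, 3, 4)
  row2 ← row2 − (3)·row0  ⇒  L[2][0]=3, U row2=(0, 2, 4)
Step 2: pivot at (1,1) is 3.
  row2 ← row2 − (4)·row1  ⇒  L[2][1]=4, U row2=(0, 0, 3)

U[2][2] = 3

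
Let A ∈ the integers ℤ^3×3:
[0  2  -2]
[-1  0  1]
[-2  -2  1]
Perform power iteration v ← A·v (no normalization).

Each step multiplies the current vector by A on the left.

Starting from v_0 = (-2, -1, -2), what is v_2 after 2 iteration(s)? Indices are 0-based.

v_2 = (-8, 2, 0)

v_0 = (-2, -1, -2).
v_1 = A·v_0 = (2, 0, 4).
v_2 = A·v_1 = (-8, 2, 0).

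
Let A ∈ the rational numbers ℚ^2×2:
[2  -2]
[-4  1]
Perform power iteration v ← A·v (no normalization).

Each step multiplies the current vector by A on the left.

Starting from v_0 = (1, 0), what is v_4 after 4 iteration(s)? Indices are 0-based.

v_0 = (1, 0).
v_1 = A·v_0 = (2, -4).
v_2 = A·v_1 = (12, -12).
v_3 = A·v_2 = (48, -60).
v_4 = A·v_3 = (216, -252).

v_4 = (216, -252)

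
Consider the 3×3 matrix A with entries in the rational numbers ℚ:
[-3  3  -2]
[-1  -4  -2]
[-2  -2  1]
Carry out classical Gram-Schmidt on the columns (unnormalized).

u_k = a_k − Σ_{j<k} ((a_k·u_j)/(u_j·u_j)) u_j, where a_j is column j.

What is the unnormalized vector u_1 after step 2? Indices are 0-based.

u_1 = (39/14, -57/14, -15/7)

Step 1: u_0 = a_0 = (-3, -1, -2).
Step 2: u_1 = a_1 − (-1/14)·u_0 = (39/14, -57/14, -15/7).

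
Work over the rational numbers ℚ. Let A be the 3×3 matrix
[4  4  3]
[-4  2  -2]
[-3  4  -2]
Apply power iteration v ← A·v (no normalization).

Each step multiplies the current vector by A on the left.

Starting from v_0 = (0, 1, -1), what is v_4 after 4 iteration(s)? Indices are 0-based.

v_4 = (-632, -536, -753)

v_0 = (0, 1, -1).
v_1 = A·v_0 = (1, 4, 6).
v_2 = A·v_1 = (38, -8, 1).
v_3 = A·v_2 = (123, -170, -148).
v_4 = A·v_3 = (-632, -536, -753).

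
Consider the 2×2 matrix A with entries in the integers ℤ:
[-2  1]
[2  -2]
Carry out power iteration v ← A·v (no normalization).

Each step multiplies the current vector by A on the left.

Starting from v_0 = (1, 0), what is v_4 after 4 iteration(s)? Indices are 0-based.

v_4 = (68, -96)

v_0 = (1, 0).
v_1 = A·v_0 = (-2, 2).
v_2 = A·v_1 = (6, -8).
v_3 = A·v_2 = (-20, 28).
v_4 = A·v_3 = (68, -96).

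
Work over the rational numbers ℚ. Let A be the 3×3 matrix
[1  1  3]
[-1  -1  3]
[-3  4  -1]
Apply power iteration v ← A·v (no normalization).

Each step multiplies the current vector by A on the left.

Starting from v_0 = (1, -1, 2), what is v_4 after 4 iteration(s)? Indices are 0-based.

v_0 = (1, -1, 2).
v_1 = A·v_0 = (6, 6, -9).
v_2 = A·v_1 = (-15, -39, 15).
v_3 = A·v_2 = (-9, 99, -126).
v_4 = A·v_3 = (-288, -468, 549).

v_4 = (-288, -468, 549)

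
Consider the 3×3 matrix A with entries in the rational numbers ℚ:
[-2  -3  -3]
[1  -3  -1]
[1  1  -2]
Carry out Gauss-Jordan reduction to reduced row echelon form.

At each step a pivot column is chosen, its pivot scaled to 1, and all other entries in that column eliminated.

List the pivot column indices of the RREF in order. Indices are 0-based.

pivot columns: 0, 1, 2

step 1: normalize row 0 (÷-2) = (1, 3/2, 3/2)
  row 1: subtract 1×row0 = (0, -9/2, -5/2)
  row 2: subtract 1×row0 = (0, -1/2, -7/2)
step 2: normalize row 1 (÷-9/2) = (0, 1, 5/9)
  row 0: subtract 3/2×row1 = (1, 0, 2/3)
  row 2: subtract -1/2×row1 = (0, 0, -29/9)
step 3: normalize row 2 (÷-29/9) = (0, 0, 1)
  row 0: subtract 2/3×row2 = (1, 0, 0)
  row 1: subtract 5/9×row2 = (0, 1, 0)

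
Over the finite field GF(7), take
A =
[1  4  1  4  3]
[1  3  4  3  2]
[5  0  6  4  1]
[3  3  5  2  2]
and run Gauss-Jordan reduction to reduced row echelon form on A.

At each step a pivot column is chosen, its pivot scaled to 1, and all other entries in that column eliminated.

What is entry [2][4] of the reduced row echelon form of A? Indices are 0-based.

[1] R0 /= 1  ⇒  (1, 4, 1, 4, 3)
     R1 -= 1·R0  ⇒  (0, 6, 3, 6, 6)
     R2 -= 5·R0  ⇒  (0, 1, 1, 5, 0)
     R3 -= 3·R0  ⇒  (0, 5, 2, 4, 0)
[2] R1 /= 6  ⇒  (0, 1, 4, 1, 1)
     R0 -= 4·R1  ⇒  (1, 0, 6, 0, 6)
     R2 -= 1·R1  ⇒  (0, 0, 4, 4, 6)
     R3 -= 5·R1  ⇒  (0, 0, 3, 6, 2)
[3] R2 /= 4  ⇒  (0, 0, 1, 1, 5)
     R0 -= 6·R2  ⇒  (1, 0, 0, 1, 4)
     R1 -= 4·R2  ⇒  (0, 1, 0, 4, 2)
     R3 -= 3·R2  ⇒  (0, 0, 0, 3, 1)
[4] R3 /= 3  ⇒  (0, 0, 0, 1, 5)
     R0 -= 1·R3  ⇒  (1, 0, 0, 0, 6)
     R1 -= 4·R3  ⇒  (0, 1, 0, 0, 3)
     R2 -= 1·R3  ⇒  (0, 0, 1, 0, 0)

M[2][4] = 0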